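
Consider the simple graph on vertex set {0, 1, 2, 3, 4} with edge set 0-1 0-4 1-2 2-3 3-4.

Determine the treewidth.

A width-2 tree decomposition is:
Bags: B1 = {1, 2, 3}  B2 = {1, 3, 4}  B3 = {0, 1, 4}
Tree: B1–B2, B2–B3
The largest bag has 3 vertices, giving width 2; this decomposition certifies tw(G) ≤ 2. For the lower bound, G contains the cycle 1–2–3–4–0–1, so G is not a forest; only forests have treewidth ≤ 1, hence tw(G) ≥ 2. Therefore the treewidth is 2.

2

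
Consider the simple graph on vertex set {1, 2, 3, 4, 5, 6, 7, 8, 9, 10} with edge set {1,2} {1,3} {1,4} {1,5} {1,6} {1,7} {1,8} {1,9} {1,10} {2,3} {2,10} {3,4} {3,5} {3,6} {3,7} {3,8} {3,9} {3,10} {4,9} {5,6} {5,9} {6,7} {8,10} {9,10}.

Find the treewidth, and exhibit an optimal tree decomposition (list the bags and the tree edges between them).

The largest bag has 4 vertices, giving width 3; this decomposition certifies tw(G) ≤ 3. Conversely, {1, 2, 3, 10} is a clique of size 4, and the vertices of any clique must share a bag in every tree decomposition; so some bag has ≥ 4 vertices and tw(G) ≥ 3. Therefore the treewidth is 3.

Treewidth 3.
One such decomposition:
Bags: B1 = {1, 3, 9, 10}  B2 = {1, 3, 5, 9}  B3 = {1, 3, 8, 10}  B4 = {1, 2, 3, 10}  B5 = {1, 3, 5, 6}  B6 = {1, 3, 4, 9}  B7 = {1, 3, 6, 7}
Tree: B1–B2, B1–B3, B1–B4, B2–B5, B1–B6, B5–B7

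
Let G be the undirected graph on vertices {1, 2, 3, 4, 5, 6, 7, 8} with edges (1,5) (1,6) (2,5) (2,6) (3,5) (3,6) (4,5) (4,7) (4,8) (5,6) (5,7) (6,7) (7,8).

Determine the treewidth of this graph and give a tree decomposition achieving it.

Treewidth 2.
Bags: B1 = {4, 5, 7}  B2 = {4, 7, 8}  B3 = {5, 6, 7}  B4 = {3, 5, 6}  B5 = {2, 5, 6}  B6 = {1, 5, 6}
Tree: B1–B2, B1–B3, B3–B4, B4–B5, B5–B6

The largest bag has 3 vertices, giving width 2; this decomposition certifies tw(G) ≤ 2. On the other hand G contains the 3-clique {4, 7, 8}. A clique must lie in a single bag of any decomposition, so no decomposition can have width below 2. Combining the bounds, tw(G) = 2.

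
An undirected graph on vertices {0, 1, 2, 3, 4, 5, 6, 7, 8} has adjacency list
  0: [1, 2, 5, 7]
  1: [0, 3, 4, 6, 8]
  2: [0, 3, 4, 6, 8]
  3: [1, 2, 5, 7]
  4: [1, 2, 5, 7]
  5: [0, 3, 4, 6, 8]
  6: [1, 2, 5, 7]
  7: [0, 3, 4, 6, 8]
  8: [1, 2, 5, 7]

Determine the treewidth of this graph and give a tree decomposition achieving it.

The largest bag has 5 vertices, giving width 4; this decomposition certifies tw(G) ≤ 4. For the lower bound: the 5 vertex sets {2,8}, {1,3}, {0,5}, {7}, {4} are disjoint, each induces a connected subgraph, and every pair is joined by at least one edge of G. Contracting each set to a single vertex therefore yields K_{5} as a minor, and since treewidth is minor-monotone, tw(G) ≥ tw(K_{5}) = 4. Therefore the treewidth is 4.

Treewidth 4.
One optimal decomposition is:
Bags: B1 = {1, 2, 5, 7, 8}  B2 = {1, 2, 3, 5, 7}  B3 = {0, 1, 2, 5, 7}  B4 = {1, 2, 4, 5, 7}  B5 = {1, 2, 5, 6, 7}
Tree: B1–B2, B2–B3, B3–B4, B4–B5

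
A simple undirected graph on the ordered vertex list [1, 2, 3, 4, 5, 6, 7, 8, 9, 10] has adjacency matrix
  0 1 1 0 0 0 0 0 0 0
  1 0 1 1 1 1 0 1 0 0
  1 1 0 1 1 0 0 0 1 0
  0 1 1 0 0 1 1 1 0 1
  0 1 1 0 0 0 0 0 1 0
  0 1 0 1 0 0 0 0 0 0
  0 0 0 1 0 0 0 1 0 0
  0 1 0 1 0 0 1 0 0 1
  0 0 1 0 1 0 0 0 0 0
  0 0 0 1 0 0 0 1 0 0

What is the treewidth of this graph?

A width-2 tree decomposition is:
Bags: B1 = {4, 8, 10}  B2 = {2, 4, 8}  B3 = {2, 4, 6}  B4 = {2, 3, 4}  B5 = {2, 3, 5}  B6 = {4, 7, 8}  B7 = {1, 2, 3}  B8 = {3, 5, 9}
Tree: B1–B2, B2–B3, B2–B4, B4–B5, B2–B6, B5–B7, B5–B8
Every bag has size at most 3, so the width is 3 − 1 = 2 and tw(G) ≤ 2. Conversely, {3, 5, 9} is a clique of size 3, and the vertices of any clique must share a bag in every tree decomposition; so some bag has ≥ 3 vertices and tw(G) ≥ 2. Therefore the treewidth is 2.

2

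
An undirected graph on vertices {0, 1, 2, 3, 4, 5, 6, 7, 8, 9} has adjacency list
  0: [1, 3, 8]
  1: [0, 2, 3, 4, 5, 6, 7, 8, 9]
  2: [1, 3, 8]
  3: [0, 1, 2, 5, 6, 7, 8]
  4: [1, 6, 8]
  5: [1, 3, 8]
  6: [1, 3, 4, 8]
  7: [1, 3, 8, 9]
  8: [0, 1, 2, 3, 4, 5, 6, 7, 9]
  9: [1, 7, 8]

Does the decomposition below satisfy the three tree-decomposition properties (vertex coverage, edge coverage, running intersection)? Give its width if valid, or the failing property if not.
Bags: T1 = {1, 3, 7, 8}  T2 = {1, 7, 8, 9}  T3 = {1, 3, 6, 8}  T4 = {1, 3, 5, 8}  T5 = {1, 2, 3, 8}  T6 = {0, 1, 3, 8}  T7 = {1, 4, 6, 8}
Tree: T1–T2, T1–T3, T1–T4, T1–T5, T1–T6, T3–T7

Every vertex of G appears in some bag (union = {0, 1, 2, 3, 4, 5, 6, 7, 8, 9}); every edge is covered by a bag; and for each vertex v the set of bags containing v is connected in the bag tree. The decomposition is therefore valid. The largest bag has 4 vertices, so the width is 3.

Yes; width 3.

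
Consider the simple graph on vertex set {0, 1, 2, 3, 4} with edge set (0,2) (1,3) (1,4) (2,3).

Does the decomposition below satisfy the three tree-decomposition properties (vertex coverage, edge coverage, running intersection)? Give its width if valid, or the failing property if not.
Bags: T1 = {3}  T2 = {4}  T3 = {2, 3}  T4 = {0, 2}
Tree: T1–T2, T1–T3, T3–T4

No — vertex 1 appears in no bag.

A tree decomposition must satisfy three properties: every vertex lies in some bag; for every edge, both endpoints lie together in some bag; and for every vertex, the bags containing it form a connected subtree. Here vertex 1 appears in no bag, so the decomposition is invalid.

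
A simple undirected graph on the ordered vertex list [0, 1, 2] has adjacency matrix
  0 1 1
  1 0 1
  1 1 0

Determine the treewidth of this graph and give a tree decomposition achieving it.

A single bag containing all 3 vertices is trivially a valid decomposition of width 2. Conversely, {0, 1, 2} is a clique of size 3, and the vertices of any clique must share a bag in every tree decomposition; so some bag has ≥ 3 vertices and tw(G) ≥ 2. Hence tw(G) = 2 exactly.

Treewidth 2.
One optimal decomposition is:
Bags: B1 = {0, 1, 2}
Tree: (single bag)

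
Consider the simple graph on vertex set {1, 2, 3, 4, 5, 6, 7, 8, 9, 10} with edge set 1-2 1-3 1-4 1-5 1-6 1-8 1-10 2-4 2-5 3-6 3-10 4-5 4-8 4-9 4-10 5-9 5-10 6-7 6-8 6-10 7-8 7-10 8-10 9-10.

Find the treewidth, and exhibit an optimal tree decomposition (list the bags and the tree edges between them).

Treewidth 3.
One such decomposition:
Bags: B1 = {1, 4, 5, 10}  B2 = {4, 5, 9, 10}  B3 = {1, 4, 8, 10}  B4 = {1, 6, 8, 10}  B5 = {1, 2, 4, 5}  B6 = {1, 3, 6, 10}  B7 = {6, 7, 8, 10}
Tree: B1–B2, B1–B3, B3–B4, B1–B5, B4–B6, B4–B7

Each bag holds 4 vertices, so the decomposition has width 3, which upper-bounds the treewidth. For the lower bound, the 4 vertices {1, 2, 4, 5} are pairwise adjacent, and any tree decomposition puts a clique entirely inside one bag — forcing width ≥ 3. Hence tw(G) = 3 exactly.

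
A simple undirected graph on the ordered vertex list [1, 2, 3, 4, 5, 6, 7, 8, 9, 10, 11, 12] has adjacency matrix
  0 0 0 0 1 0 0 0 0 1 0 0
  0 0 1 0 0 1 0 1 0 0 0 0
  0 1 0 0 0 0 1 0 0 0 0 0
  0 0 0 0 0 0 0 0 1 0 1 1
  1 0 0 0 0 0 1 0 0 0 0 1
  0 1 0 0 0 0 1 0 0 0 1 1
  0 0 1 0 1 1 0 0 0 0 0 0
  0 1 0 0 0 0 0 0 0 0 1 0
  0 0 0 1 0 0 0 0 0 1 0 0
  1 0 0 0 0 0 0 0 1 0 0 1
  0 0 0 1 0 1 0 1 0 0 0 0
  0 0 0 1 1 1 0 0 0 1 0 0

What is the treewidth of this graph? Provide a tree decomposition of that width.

The largest bag has 4 vertices, giving width 3; this decomposition certifies tw(G) ≤ 3. For the lower bound: the 4 vertex sets {2,3,8}, {7}, {6}, {4,5,11,12} are disjoint, each induces a connected subgraph, and every pair is joined by at least one edge of G. Contracting each set to a single vertex therefore yields K_{4} as a minor, and since treewidth is minor-monotone, tw(G) ≥ tw(K_{4}) = 3. Hence tw(G) = 3 exactly.

Treewidth 3.
Bags: B1 = {2, 3, 7, 8}  B2 = {2, 6, 7, 8}  B3 = {6, 7, 8, 11}  B4 = {5, 6, 7, 11}  B5 = {5, 6, 11, 12}  B6 = {4, 5, 11, 12}  B7 = {1, 4, 5, 12}  B8 = {1, 4, 10, 12}  B9 = {1, 4, 9, 10}
Tree: B1–B2, B2–B3, B3–B4, B4–B5, B5–B6, B6–B7, B7–B8, B8–B9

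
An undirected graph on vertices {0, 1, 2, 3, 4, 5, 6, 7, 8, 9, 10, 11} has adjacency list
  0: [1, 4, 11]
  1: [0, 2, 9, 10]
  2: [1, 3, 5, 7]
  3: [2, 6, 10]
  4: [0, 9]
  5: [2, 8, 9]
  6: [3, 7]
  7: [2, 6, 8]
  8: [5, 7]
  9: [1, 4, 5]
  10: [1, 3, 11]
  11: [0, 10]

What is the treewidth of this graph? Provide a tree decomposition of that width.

The largest bag has 4 vertices, giving width 3; this decomposition certifies tw(G) ≤ 3. For the lower bound: the 4 vertex sets {0,4,11}, {9}, {1}, {2,3,5,10} are disjoint, each induces a connected subgraph, and every pair is joined by at least one edge of G. Contracting each set to a single vertex therefore yields K_{4} as a minor, and since treewidth is minor-monotone, tw(G) ≥ tw(K_{4}) = 3. Therefore the treewidth is 3.

Treewidth 3.
Bags: B1 = {0, 4, 9, 11}  B2 = {0, 1, 9, 11}  B3 = {1, 9, 10, 11}  B4 = {1, 5, 9, 10}  B5 = {1, 2, 5, 10}  B6 = {2, 3, 5, 10}  B7 = {2, 3, 5, 8}  B8 = {2, 3, 7, 8}  B9 = {3, 6, 7, 8}
Tree: B1–B2, B2–B3, B3–B4, B4–B5, B5–B6, B6–B7, B7–B8, B8–B9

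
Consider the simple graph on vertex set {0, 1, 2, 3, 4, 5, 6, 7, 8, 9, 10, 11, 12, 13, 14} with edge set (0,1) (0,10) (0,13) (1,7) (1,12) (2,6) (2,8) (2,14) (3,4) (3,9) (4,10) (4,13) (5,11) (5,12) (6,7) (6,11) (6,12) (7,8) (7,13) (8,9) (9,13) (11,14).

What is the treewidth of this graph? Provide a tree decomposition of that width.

Each bag holds 4 vertices, so the decomposition has width 3, which upper-bounds the treewidth. For the lower bound: the 4 vertex sets {5,11,14}, {2}, {6}, {1,7,8,12} are disjoint, each induces a connected subgraph, and every pair is joined by at least one edge of G. Contracting each set to a single vertex therefore yields K_{4} as a minor, and since treewidth is minor-monotone, tw(G) ≥ tw(K_{4}) = 3. Combining the bounds, tw(G) = 3.

Treewidth 3.
One such decomposition:
Bags: B1 = {2, 5, 11, 14}  B2 = {2, 5, 6, 11}  B3 = {2, 5, 6, 12}  B4 = {2, 6, 8, 12}  B5 = {6, 7, 8, 12}  B6 = {1, 7, 8, 12}  B7 = {1, 7, 8, 9}  B8 = {1, 7, 9, 13}  B9 = {0, 1, 9, 13}  B10 = {0, 3, 9, 13}  B11 = {0, 3, 4, 13}  B12 = {0, 3, 4, 10}
Tree: B1–B2, B2–B3, B3–B4, B4–B5, B5–B6, B6–B7, B7–B8, B8–B9, B9–B10, B10–B11, B11–B12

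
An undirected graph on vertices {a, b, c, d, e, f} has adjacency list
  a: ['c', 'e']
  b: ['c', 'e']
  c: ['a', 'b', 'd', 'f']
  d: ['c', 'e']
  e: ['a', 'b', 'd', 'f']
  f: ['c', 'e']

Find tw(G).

2

A width-2 tree decomposition is:
Bags: B1 = {c, e, f}  B2 = {a, c, e}  B3 = {c, d, e}  B4 = {b, c, e}
Tree: B1–B2, B2–B3, B3–B4
Every bag has size at most 3, so the width is 3 − 1 = 2 and tw(G) ≤ 2. Since c–f–e–a–c is a cycle in G, G is not acyclic. Forests are exactly the graphs of treewidth ≤ 1, so tw(G) ≥ 2. Combining the bounds, tw(G) = 2.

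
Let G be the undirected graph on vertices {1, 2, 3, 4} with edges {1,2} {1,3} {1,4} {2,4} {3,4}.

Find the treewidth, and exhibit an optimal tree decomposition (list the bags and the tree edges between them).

Every bag has size at most 3, so the width is 3 − 1 = 2 and tw(G) ≤ 2. On the other hand G contains the 3-clique {1, 2, 4}. A clique must lie in a single bag of any decomposition, so no decomposition can have width below 2. Combining the bounds, tw(G) = 2.

Treewidth 2.
One optimal decomposition is:
Bags: B1 = {1, 2, 4}  B2 = {1, 3, 4}
Tree: B1–B2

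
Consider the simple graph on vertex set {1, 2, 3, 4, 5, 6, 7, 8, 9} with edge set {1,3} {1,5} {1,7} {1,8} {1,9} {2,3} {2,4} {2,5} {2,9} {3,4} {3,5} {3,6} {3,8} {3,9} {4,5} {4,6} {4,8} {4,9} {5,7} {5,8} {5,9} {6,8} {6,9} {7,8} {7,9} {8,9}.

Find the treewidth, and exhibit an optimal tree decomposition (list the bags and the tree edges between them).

Every bag has size at most 5, so the width is 5 − 1 = 4 and tw(G) ≤ 4. For the lower bound, the 5 vertices {1, 3, 5, 8, 9} are pairwise adjacent, and any tree decomposition puts a clique entirely inside one bag — forcing width ≥ 4. Therefore the treewidth is 4.

Treewidth 4.
Bags: B1 = {1, 3, 5, 8, 9}  B2 = {3, 4, 5, 8, 9}  B3 = {2, 3, 4, 5, 9}  B4 = {1, 5, 7, 8, 9}  B5 = {3, 4, 6, 8, 9}
Tree: B1–B2, B2–B3, B1–B4, B2–B5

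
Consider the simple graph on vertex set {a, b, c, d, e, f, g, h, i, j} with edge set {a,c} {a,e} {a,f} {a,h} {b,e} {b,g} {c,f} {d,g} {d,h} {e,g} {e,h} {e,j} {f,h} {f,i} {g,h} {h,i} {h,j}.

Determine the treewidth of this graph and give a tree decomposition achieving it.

The largest bag has 3 vertices, giving width 2; this decomposition certifies tw(G) ≤ 2. Conversely, {d, g, h} is a clique of size 3, and the vertices of any clique must share a bag in every tree decomposition; so some bag has ≥ 3 vertices and tw(G) ≥ 2. Hence tw(G) = 2 exactly.

Treewidth 2.
Bags: B1 = {e, g, h}  B2 = {a, e, h}  B3 = {a, f, h}  B4 = {a, c, f}  B5 = {e, h, j}  B6 = {d, g, h}  B7 = {b, e, g}  B8 = {f, h, i}
Tree: B1–B2, B2–B3, B3–B4, B1–B5, B1–B6, B1–B7, B3–B8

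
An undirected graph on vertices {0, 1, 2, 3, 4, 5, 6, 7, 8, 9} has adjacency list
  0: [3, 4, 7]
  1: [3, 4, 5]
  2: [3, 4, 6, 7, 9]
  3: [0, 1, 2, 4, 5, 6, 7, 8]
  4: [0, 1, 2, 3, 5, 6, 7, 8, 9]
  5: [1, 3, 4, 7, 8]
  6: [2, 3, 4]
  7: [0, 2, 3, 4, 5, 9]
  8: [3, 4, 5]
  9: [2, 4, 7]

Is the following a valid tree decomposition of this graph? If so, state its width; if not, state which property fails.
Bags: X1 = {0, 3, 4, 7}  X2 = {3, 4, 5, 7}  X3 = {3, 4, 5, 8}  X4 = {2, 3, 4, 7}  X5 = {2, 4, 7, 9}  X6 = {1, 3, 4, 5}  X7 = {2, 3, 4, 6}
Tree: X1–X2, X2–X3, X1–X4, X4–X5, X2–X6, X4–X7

Vertex coverage: the bags together contain {0, 1, 2, 3, 4, 5, 6, 7, 8, 9}, the full vertex set. Edge coverage: each edge of G has both endpoints in at least one bag. Running intersection: for every vertex, the bags containing it form a connected subtree. All three properties hold, so this is a valid tree decomposition of width max|bag| − 1 = 3, and hence tw(G) ≤ 3.

Yes; width 3.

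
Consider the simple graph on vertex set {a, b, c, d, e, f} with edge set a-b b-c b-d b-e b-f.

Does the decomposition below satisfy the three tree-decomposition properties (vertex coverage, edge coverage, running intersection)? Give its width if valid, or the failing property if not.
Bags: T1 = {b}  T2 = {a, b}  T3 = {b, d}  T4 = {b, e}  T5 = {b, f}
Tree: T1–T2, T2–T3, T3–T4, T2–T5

A tree decomposition must satisfy three properties: every vertex lies in some bag; for every edge, both endpoints lie together in some bag; and for every vertex, the bags containing it form a connected subtree. Here vertex c appears in no bag, so the decomposition is invalid.

No — vertex c appears in no bag.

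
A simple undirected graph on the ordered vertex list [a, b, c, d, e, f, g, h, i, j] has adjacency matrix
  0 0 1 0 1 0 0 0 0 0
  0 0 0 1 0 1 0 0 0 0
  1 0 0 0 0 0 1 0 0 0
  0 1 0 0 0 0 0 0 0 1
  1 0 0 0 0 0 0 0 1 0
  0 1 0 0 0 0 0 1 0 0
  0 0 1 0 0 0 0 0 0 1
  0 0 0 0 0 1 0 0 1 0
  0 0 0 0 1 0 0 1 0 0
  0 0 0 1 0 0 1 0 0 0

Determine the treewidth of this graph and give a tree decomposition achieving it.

Every bag has size at most 3, so the width is 3 − 1 = 2 and tw(G) ≤ 2. For the lower bound, G contains the cycle j–d–b–f–h–i–e–a–c–g–j, so G is not a forest; only forests have treewidth ≤ 1, hence tw(G) ≥ 2. Hence tw(G) = 2 exactly.

Treewidth 2.
Bags: B1 = {b, d, j}  B2 = {b, f, j}  B3 = {f, h, j}  B4 = {h, i, j}  B5 = {e, i, j}  B6 = {a, e, j}  B7 = {a, c, j}  B8 = {c, g, j}
Tree: B1–B2, B2–B3, B3–B4, B4–B5, B5–B6, B6–B7, B7–B8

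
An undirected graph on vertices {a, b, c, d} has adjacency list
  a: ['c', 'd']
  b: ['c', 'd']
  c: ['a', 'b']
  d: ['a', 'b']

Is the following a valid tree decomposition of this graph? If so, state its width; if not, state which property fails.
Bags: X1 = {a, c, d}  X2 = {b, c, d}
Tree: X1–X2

Vertex coverage: the bags together contain {a, b, c, d}, the full vertex set. Edge coverage: each edge of G has both endpoints in at least one bag. Running intersection: for every vertex, the bags containing it form a connected subtree. All three properties hold, so this is a valid tree decomposition of width max|bag| − 1 = 2, and hence tw(G) ≤ 2.

Yes; width 2.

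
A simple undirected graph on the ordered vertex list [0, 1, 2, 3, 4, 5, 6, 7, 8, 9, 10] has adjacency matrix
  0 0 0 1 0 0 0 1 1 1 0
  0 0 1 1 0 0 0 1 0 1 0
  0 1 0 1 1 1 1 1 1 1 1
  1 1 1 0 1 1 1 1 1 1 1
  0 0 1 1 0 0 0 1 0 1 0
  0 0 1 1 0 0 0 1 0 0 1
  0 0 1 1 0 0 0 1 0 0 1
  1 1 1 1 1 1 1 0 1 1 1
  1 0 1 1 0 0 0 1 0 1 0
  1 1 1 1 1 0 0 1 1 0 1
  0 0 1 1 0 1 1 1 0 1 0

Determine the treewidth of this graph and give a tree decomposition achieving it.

Treewidth 4.
One such decomposition:
Bags: B1 = {2, 3, 7, 9, 10}  B2 = {2, 3, 6, 7, 10}  B3 = {1, 2, 3, 7, 9}  B4 = {2, 3, 4, 7, 9}  B5 = {2, 3, 5, 7, 10}  B6 = {2, 3, 7, 8, 9}  B7 = {0, 3, 7, 8, 9}
Tree: B1–B2, B1–B3, B3–B4, B1–B5, B4–B6, B6–B7

Every bag has size at most 5, so the width is 5 − 1 = 4 and tw(G) ≤ 4. On the other hand G contains the 5-clique {0, 3, 7, 8, 9}. A clique must lie in a single bag of any decomposition, so no decomposition can have width below 4. The upper and lower bounds meet at 4, so that is the treewidth.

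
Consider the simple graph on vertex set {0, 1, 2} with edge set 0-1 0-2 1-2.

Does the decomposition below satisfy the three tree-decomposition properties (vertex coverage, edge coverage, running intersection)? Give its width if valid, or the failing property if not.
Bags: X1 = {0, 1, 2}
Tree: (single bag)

Yes; width 2.

Every vertex of G appears in some bag (union = {0, 1, 2}); every edge is covered by a bag; and for each vertex v the set of bags containing v is connected in the bag tree. The decomposition is therefore valid. The largest bag has 3 vertices, so the width is 2.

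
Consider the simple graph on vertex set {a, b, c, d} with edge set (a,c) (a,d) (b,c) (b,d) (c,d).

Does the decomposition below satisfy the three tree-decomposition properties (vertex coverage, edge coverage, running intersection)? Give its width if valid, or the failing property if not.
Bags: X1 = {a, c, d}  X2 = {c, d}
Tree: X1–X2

A tree decomposition must satisfy three properties: every vertex lies in some bag; for every edge, both endpoints lie together in some bag; and for every vertex, the bags containing it form a connected subtree. Here vertex b appears in no bag, so the decomposition is invalid.

No — vertex b appears in no bag.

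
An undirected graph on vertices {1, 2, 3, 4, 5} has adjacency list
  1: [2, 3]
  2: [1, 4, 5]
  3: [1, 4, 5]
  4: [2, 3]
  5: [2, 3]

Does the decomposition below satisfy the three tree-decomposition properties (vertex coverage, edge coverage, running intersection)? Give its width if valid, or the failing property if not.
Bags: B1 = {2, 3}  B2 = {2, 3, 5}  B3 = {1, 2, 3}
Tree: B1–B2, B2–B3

A tree decomposition must satisfy three properties: every vertex lies in some bag; for every edge, both endpoints lie together in some bag; and for every vertex, the bags containing it form a connected subtree. Here vertex 4 appears in no bag, so the decomposition is invalid.

No — vertex 4 appears in no bag.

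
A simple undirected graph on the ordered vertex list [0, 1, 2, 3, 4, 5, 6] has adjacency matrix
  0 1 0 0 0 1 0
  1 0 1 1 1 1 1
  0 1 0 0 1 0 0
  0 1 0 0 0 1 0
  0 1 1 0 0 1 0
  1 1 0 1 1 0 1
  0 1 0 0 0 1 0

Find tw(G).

2

A width-2 tree decomposition is:
Bags: B1 = {1, 2, 4}  B2 = {1, 4, 5}  B3 = {1, 5, 6}  B4 = {1, 3, 5}  B5 = {0, 1, 5}
Tree: B1–B2, B2–B3, B3–B4, B4–B5
The largest bag has 3 vertices, giving width 2; this decomposition certifies tw(G) ≤ 2. On the other hand G contains the 3-clique {1, 2, 4}. A clique must lie in a single bag of any decomposition, so no decomposition can have width below 2. Hence tw(G) = 2 exactly.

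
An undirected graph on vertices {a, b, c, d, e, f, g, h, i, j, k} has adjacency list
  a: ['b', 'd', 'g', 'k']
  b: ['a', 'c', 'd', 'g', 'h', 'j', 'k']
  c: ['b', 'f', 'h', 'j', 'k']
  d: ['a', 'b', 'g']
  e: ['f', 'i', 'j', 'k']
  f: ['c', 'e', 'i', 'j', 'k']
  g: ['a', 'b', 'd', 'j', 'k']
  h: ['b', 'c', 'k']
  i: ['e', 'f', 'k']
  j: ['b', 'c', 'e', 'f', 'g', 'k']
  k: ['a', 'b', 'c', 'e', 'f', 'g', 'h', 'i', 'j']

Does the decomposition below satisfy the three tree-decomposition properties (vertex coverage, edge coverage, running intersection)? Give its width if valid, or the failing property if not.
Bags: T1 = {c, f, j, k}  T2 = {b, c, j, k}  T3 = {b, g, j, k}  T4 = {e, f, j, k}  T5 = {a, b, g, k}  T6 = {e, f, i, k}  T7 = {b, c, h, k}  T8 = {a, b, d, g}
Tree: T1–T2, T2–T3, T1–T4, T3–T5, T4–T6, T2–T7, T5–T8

Every vertex of G appears in some bag (union = {a, b, c, d, e, f, g, h, i, j, k}); every edge is covered by a bag; and for each vertex v the set of bags containing v is connected in the bag tree. The decomposition is therefore valid. The largest bag has 4 vertices, so the width is 3.

Yes; width 3.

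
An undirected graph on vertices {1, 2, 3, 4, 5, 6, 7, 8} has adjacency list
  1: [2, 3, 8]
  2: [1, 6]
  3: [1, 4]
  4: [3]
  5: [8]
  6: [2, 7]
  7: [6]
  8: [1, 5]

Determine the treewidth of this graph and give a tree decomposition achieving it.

Treewidth 1.
One such decomposition:
Bags: B1 = {2, 6}  B2 = {1, 2}  B3 = {6, 7}  B4 = {1, 3}  B5 = {1, 8}  B6 = {5, 8}  B7 = {3, 4}
Tree: B1–B2, B1–B3, B2–B4, B4–B5, B5–B6, B4–B7

Every bag has size at most 2, so the width is 2 − 1 = 1 and tw(G) ≤ 1. G has an edge, so its treewidth is at least 1. Therefore the treewidth is 1.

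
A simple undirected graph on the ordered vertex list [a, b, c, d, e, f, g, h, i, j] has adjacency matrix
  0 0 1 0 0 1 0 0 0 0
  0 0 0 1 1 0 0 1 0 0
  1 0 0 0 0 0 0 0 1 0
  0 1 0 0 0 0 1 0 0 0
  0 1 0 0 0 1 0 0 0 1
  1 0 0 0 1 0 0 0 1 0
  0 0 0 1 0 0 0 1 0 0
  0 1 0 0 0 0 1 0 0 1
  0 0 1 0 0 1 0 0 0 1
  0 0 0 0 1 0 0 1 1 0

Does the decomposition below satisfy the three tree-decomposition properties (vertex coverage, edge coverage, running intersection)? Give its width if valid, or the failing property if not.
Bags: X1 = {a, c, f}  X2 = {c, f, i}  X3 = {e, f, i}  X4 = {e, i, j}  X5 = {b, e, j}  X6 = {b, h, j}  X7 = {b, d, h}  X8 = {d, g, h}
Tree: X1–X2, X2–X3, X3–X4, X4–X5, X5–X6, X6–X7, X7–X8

Every vertex of G appears in some bag (union = {a, b, c, d, e, f, g, h, i, j}); every edge is covered by a bag; and for each vertex v the set of bags containing v is connected in the bag tree. The decomposition is therefore valid. The largest bag has 3 vertices, so the width is 2.

Yes; width 2.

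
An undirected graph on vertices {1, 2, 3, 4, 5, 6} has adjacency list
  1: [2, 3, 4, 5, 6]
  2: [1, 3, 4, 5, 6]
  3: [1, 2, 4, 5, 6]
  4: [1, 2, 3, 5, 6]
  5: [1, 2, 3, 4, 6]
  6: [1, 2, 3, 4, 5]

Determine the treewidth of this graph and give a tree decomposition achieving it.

With just one bag of size 6, the width is 6 − 1 = 5, so tw(G) ≤ 5. For the lower bound, the 6 vertices {1, 2, 3, 4, 5, 6} are pairwise adjacent, and any tree decomposition puts a clique entirely inside one bag — forcing width ≥ 5. Therefore the treewidth is 5.

Treewidth 5.
One such decomposition:
Bags: B1 = {1, 2, 3, 4, 5, 6}
Tree: (single bag)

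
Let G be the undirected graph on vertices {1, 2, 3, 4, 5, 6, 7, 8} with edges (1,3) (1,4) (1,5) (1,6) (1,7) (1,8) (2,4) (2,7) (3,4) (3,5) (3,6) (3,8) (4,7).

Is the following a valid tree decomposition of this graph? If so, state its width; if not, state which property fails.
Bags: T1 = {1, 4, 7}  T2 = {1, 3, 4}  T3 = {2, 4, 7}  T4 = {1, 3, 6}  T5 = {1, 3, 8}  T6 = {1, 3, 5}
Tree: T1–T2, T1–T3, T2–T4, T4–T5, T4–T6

Yes; width 2.

Vertex coverage: the bags together contain {1, 2, 3, 4, 5, 6, 7, 8}, the full vertex set. Edge coverage: each edge of G has both endpoints in at least one bag. Running intersection: for every vertex, the bags containing it form a connected subtree. All three properties hold, so this is a valid tree decomposition of width max|bag| − 1 = 2, and hence tw(G) ≤ 2.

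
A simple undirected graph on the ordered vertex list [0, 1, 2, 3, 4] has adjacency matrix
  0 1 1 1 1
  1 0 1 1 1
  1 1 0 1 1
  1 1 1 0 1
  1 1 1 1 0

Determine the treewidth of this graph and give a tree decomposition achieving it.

With just one bag of size 5, the width is 5 − 1 = 4, so tw(G) ≤ 4. Conversely, {0, 1, 2, 3, 4} is a clique of size 5, and the vertices of any clique must share a bag in every tree decomposition; so some bag has ≥ 5 vertices and tw(G) ≥ 4. Therefore the treewidth is 4.

Treewidth 4.
One such decomposition:
Bags: B1 = {0, 1, 2, 3, 4}
Tree: (single bag)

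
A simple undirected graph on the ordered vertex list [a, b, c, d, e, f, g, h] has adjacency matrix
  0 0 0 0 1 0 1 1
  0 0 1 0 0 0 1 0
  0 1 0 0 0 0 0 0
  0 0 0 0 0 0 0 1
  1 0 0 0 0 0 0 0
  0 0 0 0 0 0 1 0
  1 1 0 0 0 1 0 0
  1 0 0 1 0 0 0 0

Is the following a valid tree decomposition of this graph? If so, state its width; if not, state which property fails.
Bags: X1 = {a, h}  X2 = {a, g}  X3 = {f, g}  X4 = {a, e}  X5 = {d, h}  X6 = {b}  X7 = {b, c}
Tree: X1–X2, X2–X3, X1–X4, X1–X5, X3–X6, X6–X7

A tree decomposition must satisfy three properties: every vertex lies in some bag; for every edge, both endpoints lie together in some bag; and for every vertex, the bags containing it form a connected subtree. Here edge (g,b) lies in no bag, so the decomposition is invalid.

No — edge (g,b) lies in no bag.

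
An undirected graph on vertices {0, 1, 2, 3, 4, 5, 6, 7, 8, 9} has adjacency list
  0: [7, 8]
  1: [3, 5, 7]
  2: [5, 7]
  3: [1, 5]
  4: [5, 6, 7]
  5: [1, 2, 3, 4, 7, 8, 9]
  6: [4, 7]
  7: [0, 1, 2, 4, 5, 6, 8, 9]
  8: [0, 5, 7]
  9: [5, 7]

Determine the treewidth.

2

A width-2 tree decomposition is:
Bags: B1 = {5, 7, 9}  B2 = {1, 5, 7}  B3 = {2, 5, 7}  B4 = {1, 3, 5}  B5 = {5, 7, 8}  B6 = {4, 5, 7}  B7 = {4, 6, 7}  B8 = {0, 7, 8}
Tree: B1–B2, B1–B3, B2–B4, B3–B5, B3–B6, B6–B7, B5–B8
Every bag has size at most 3, so the width is 3 − 1 = 2 and tw(G) ≤ 2. Conversely, {1, 3, 5} is a clique of size 3, and the vertices of any clique must share a bag in every tree decomposition; so some bag has ≥ 3 vertices and tw(G) ≥ 2. Combining the bounds, tw(G) = 2.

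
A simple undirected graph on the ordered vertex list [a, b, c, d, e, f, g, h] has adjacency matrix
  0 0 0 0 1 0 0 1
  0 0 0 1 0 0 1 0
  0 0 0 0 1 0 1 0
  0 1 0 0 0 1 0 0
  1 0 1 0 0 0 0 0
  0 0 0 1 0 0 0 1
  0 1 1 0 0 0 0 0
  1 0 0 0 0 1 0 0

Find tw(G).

2

A width-2 tree decomposition is:
Bags: B1 = {b, d, f}  B2 = {b, f, h}  B3 = {a, b, h}  B4 = {a, b, e}  B5 = {b, c, e}  B6 = {b, c, g}
Tree: B1–B2, B2–B3, B3–B4, B4–B5, B5–B6
Each bag holds 3 vertices, so the decomposition has width 2, which upper-bounds the treewidth. For the lower bound, G contains the cycle b–d–f–h–a–e–c–g–b, so G is not a forest; only forests have treewidth ≤ 1, hence tw(G) ≥ 2. The upper and lower bounds meet at 2, so that is the treewidth.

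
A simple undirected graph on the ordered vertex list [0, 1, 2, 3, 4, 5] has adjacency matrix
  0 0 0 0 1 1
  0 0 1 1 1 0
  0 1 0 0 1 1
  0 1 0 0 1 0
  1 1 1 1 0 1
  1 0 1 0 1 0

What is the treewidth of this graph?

A width-2 tree decomposition is:
Bags: B1 = {0, 4, 5}  B2 = {2, 4, 5}  B3 = {1, 2, 4}  B4 = {1, 3, 4}
Tree: B1–B2, B2–B3, B3–B4
The largest bag has 3 vertices, giving width 2; this decomposition certifies tw(G) ≤ 2. For the lower bound, the 3 vertices {0, 4, 5} are pairwise adjacent, and any tree decomposition puts a clique entirely inside one bag — forcing width ≥ 2. Therefore the treewidth is 2.

2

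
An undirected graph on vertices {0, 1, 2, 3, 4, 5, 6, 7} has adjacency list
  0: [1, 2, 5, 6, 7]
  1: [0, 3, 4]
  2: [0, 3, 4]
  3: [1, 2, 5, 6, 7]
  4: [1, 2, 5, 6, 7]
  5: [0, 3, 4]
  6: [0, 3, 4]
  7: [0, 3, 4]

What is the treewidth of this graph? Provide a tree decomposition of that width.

Treewidth 3.
One optimal decomposition is:
Bags: B1 = {0, 3, 4, 6}  B2 = {0, 3, 4, 7}  B3 = {0, 3, 4, 5}  B4 = {0, 2, 3, 4}  B5 = {0, 1, 3, 4}
Tree: B1–B2, B2–B3, B3–B4, B4–B5

The largest bag has 4 vertices, giving width 3; this decomposition certifies tw(G) ≤ 3. For the lower bound: the 4 vertex sets {0,6}, {3,7}, {4}, {5} are disjoint, each induces a connected subgraph, and every pair is joined by at least one edge of G. Contracting each set to a single vertex therefore yields K_{4} as a minor, and since treewidth is minor-monotone, tw(G) ≥ tw(K_{4}) = 3. The upper and lower bounds meet at 3, so that is the treewidth.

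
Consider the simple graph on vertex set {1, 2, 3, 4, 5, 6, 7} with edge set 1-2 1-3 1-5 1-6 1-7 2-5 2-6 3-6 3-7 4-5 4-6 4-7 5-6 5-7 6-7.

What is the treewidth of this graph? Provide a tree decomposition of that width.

Treewidth 3.
One such decomposition:
Bags: B1 = {1, 5, 6, 7}  B2 = {1, 3, 6, 7}  B3 = {1, 2, 5, 6}  B4 = {4, 5, 6, 7}
Tree: B1–B2, B1–B3, B1–B4

Every bag has size at most 4, so the width is 4 − 1 = 3 and tw(G) ≤ 3. For the lower bound, the 4 vertices {1, 3, 6, 7} are pairwise adjacent, and any tree decomposition puts a clique entirely inside one bag — forcing width ≥ 3. Combining the bounds, tw(G) = 3.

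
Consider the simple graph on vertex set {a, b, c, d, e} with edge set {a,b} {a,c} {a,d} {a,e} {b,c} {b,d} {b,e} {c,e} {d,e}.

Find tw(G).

3

A width-3 tree decomposition is:
Bags: B1 = {a, b, c, e}  B2 = {a, b, d, e}
Tree: B1–B2
The largest bag has 4 vertices, giving width 3; this decomposition certifies tw(G) ≤ 3. Conversely, {a, b, d, e} is a clique of size 4, and the vertices of any clique must share a bag in every tree decomposition; so some bag has ≥ 4 vertices and tw(G) ≥ 3. Combining the bounds, tw(G) = 3.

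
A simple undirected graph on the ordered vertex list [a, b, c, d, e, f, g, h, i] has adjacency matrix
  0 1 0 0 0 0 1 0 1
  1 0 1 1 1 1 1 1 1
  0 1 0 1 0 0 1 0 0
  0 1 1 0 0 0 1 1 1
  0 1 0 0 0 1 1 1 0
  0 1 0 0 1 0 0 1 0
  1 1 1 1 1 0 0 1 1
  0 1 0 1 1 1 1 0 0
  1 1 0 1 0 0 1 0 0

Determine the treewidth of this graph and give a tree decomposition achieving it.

Every bag has size at most 4, so the width is 4 − 1 = 3 and tw(G) ≤ 3. On the other hand G contains the 4-clique {b, d, g, h}. A clique must lie in a single bag of any decomposition, so no decomposition can have width below 3. Hence tw(G) = 3 exactly.

Treewidth 3.
One such decomposition:
Bags: B1 = {b, d, g, i}  B2 = {b, d, g, h}  B3 = {a, b, g, i}  B4 = {b, c, d, g}  B5 = {b, e, g, h}  B6 = {b, e, f, h}
Tree: B1–B2, B1–B3, B1–B4, B2–B5, B5–B6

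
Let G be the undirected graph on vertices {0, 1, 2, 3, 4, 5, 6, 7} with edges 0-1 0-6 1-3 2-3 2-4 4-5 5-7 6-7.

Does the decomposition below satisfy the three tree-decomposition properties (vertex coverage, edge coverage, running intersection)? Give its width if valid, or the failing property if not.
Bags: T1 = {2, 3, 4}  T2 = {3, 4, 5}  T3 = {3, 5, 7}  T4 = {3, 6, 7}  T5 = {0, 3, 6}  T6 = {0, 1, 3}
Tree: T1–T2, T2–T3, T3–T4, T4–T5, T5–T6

Yes; width 2.

Checking the three conditions: (i) the bags cover all of {0, 1, 2, 3, 4, 5, 6, 7}; (ii) for each edge, some bag contains both endpoints; (iii) the bags containing any fixed vertex form a subtree. All hold, so the decomposition is valid with width 3 − 1 = 2.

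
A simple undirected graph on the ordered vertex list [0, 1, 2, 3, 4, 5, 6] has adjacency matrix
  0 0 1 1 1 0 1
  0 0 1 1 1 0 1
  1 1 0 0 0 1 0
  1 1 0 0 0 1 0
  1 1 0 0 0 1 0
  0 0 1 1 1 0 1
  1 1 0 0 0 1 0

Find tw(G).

3

A width-3 tree decomposition is:
Bags: B1 = {0, 1, 4, 5}  B2 = {0, 1, 3, 5}  B3 = {0, 1, 2, 5}  B4 = {0, 1, 5, 6}
Tree: B1–B2, B2–B3, B3–B4
Every bag has size at most 4, so the width is 4 − 1 = 3 and tw(G) ≤ 3. For the lower bound: the 4 vertex sets {1,4}, {3,5}, {0}, {2} are disjoint, each induces a connected subgraph, and every pair is joined by at least one edge of G. Contracting each set to a single vertex therefore yields K_{4} as a minor, and since treewidth is minor-monotone, tw(G) ≥ tw(K_{4}) = 3. Therefore the treewidth is 3.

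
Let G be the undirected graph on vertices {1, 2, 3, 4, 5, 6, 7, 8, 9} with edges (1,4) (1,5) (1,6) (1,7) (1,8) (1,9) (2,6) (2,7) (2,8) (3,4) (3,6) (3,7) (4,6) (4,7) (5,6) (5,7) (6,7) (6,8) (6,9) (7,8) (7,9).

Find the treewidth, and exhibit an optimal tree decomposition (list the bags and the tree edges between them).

Treewidth 3.
One such decomposition:
Bags: B1 = {1, 4, 6, 7}  B2 = {1, 6, 7, 8}  B3 = {1, 6, 7, 9}  B4 = {3, 4, 6, 7}  B5 = {2, 6, 7, 8}  B6 = {1, 5, 6, 7}
Tree: B1–B2, B2–B3, B1–B4, B2–B5, B3–B6

The largest bag has 4 vertices, giving width 3; this decomposition certifies tw(G) ≤ 3. On the other hand G contains the 4-clique {1, 6, 7, 8}. A clique must lie in a single bag of any decomposition, so no decomposition can have width below 3. Combining the bounds, tw(G) = 3.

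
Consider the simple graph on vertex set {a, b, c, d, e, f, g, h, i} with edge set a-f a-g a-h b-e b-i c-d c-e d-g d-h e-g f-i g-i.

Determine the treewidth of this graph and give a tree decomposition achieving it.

The largest bag has 4 vertices, giving width 3; this decomposition certifies tw(G) ≤ 3. For the lower bound: the 4 vertex sets {a,f,h}, {d}, {g}, {b,c,e,i} are disjoint, each induces a connected subgraph, and every pair is joined by at least one edge of G. Contracting each set to a single vertex therefore yields K_{4} as a minor, and since treewidth is minor-monotone, tw(G) ≥ tw(K_{4}) = 3. The upper and lower bounds meet at 3, so that is the treewidth.

Treewidth 3.
Bags: B1 = {a, d, f, h}  B2 = {a, d, f, g}  B3 = {d, f, g, i}  B4 = {c, d, g, i}  B5 = {c, e, g, i}  B6 = {b, c, e, i}
Tree: B1–B2, B2–B3, B3–B4, B4–B5, B5–B6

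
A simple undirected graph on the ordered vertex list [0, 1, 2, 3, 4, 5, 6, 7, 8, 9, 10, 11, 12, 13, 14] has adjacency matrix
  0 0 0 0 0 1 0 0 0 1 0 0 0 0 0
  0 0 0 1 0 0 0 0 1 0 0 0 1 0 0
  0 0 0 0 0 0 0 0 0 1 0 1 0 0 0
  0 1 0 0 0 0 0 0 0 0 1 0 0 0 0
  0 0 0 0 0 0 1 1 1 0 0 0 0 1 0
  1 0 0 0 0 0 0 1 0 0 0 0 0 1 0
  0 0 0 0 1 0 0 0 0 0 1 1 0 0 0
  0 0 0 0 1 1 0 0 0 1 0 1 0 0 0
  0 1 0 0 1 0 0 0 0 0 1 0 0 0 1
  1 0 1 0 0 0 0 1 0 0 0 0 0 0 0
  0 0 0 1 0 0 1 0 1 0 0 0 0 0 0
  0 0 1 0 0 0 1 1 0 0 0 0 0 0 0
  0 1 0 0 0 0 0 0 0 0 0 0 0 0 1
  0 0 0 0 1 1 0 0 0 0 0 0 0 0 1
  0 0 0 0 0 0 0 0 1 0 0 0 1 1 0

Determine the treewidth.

3

A width-3 tree decomposition is:
Bags: B1 = {0, 2, 5, 9}  B2 = {2, 5, 7, 9}  B3 = {2, 5, 7, 11}  B4 = {5, 7, 11, 13}  B5 = {4, 7, 11, 13}  B6 = {4, 6, 11, 13}  B7 = {4, 6, 13, 14}  B8 = {4, 6, 8, 14}  B9 = {6, 8, 10, 14}  B10 = {8, 10, 12, 14}  B11 = {1, 8, 10, 12}  B12 = {1, 3, 10, 12}
Tree: B1–B2, B2–B3, B3–B4, B4–B5, B5–B6, B6–B7, B7–B8, B8–B9, B9–B10, B10–B11, B11–B12
Every bag has size at most 4, so the width is 4 − 1 = 3 and tw(G) ≤ 3. For the lower bound: the 4 vertex sets {0,2,9}, {5}, {7}, {4,6,11,13} are disjoint, each induces a connected subgraph, and every pair is joined by at least one edge of G. Contracting each set to a single vertex therefore yields K_{4} as a minor, and since treewidth is minor-monotone, tw(G) ≥ tw(K_{4}) = 3. Hence tw(G) = 3 exactly.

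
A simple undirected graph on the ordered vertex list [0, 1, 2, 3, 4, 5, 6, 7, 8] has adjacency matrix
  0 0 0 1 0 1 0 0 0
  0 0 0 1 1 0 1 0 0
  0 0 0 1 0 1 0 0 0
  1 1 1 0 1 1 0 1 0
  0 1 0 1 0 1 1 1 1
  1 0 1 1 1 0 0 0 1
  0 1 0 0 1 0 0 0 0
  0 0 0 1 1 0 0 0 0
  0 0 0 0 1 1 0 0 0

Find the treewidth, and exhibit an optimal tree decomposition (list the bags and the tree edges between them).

Treewidth 2.
One optimal decomposition is:
Bags: B1 = {3, 4, 5}  B2 = {3, 4, 7}  B3 = {4, 5, 8}  B4 = {1, 3, 4}  B5 = {1, 4, 6}  B6 = {2, 3, 5}  B7 = {0, 3, 5}
Tree: B1–B2, B1–B3, B2–B4, B4–B5, B1–B6, B1–B7

Every bag has size at most 3, so the width is 3 − 1 = 2 and tw(G) ≤ 2. Conversely, {4, 5, 8} is a clique of size 3, and the vertices of any clique must share a bag in every tree decomposition; so some bag has ≥ 3 vertices and tw(G) ≥ 2. Hence tw(G) = 2 exactly.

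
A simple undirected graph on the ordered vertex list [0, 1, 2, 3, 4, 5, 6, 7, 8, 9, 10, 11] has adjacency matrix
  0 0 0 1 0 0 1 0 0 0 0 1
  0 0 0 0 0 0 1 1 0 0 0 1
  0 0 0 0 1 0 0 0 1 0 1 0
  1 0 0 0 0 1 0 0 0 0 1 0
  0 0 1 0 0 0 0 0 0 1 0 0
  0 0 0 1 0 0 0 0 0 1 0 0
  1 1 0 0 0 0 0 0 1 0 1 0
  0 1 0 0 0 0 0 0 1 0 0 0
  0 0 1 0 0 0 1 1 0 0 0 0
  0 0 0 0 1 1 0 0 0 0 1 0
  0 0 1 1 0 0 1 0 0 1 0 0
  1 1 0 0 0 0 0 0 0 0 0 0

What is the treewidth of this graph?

A width-3 tree decomposition is:
Bags: B1 = {0, 1, 7, 11}  B2 = {0, 1, 6, 7}  B3 = {0, 6, 7, 8}  B4 = {0, 3, 6, 8}  B5 = {3, 6, 8, 10}  B6 = {2, 3, 8, 10}  B7 = {2, 3, 5, 10}  B8 = {2, 5, 9, 10}  B9 = {2, 4, 5, 9}
Tree: B1–B2, B2–B3, B3–B4, B4–B5, B5–B6, B6–B7, B7–B8, B8–B9
Every bag has size at most 4, so the width is 4 − 1 = 3 and tw(G) ≤ 3. For the lower bound: the 4 vertex sets {1,7,11}, {0}, {6}, {2,3,8,10} are disjoint, each induces a connected subgraph, and every pair is joined by at least one edge of G. Contracting each set to a single vertex therefore yields K_{4} as a minor, and since treewidth is minor-monotone, tw(G) ≥ tw(K_{4}) = 3. Hence tw(G) = 3 exactly.

3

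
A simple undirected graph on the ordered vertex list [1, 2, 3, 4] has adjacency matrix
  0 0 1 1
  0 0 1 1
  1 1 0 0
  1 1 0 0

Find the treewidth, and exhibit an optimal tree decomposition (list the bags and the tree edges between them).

Each bag holds 3 vertices, so the decomposition has width 2, which upper-bounds the treewidth. Since 4–2–3–1–4 is a cycle in G, G is not acyclic. Forests are exactly the graphs of treewidth ≤ 1, so tw(G) ≥ 2. Hence tw(G) = 2 exactly.

Treewidth 2.
One such decomposition:
Bags: B1 = {2, 3, 4}  B2 = {1, 3, 4}
Tree: B1–B2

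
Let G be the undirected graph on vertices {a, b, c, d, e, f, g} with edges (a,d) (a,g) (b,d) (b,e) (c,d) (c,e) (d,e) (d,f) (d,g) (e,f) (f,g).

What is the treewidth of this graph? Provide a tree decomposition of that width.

The largest bag has 3 vertices, giving width 2; this decomposition certifies tw(G) ≤ 2. Conversely, {d, f, g} is a clique of size 3, and the vertices of any clique must share a bag in every tree decomposition; so some bag has ≥ 3 vertices and tw(G) ≥ 2. Therefore the treewidth is 2.

Treewidth 2.
Bags: B1 = {d, e, f}  B2 = {c, d, e}  B3 = {b, d, e}  B4 = {d, f, g}  B5 = {a, d, g}
Tree: B1–B2, B2–B3, B1–B4, B4–B5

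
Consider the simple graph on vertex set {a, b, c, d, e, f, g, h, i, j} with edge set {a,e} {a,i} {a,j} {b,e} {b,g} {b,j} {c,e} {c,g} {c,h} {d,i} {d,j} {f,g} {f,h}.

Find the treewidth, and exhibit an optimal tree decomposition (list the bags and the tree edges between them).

Every bag has size at most 3, so the width is 3 − 1 = 2 and tw(G) ≤ 2. For the lower bound, G contains the cycle f–h–c–g–f, so G is not a forest; only forests have treewidth ≤ 1, hence tw(G) ≥ 2. Hence tw(G) = 2 exactly.

Treewidth 2.
One optimal decomposition is:
Bags: B1 = {f, g, h}  B2 = {c, g, h}  B3 = {b, c, g}  B4 = {b, c, e}  B5 = {b, e, j}  B6 = {a, e, j}  B7 = {a, d, j}  B8 = {a, d, i}
Tree: B1–B2, B2–B3, B3–B4, B4–B5, B5–B6, B6–B7, B7–B8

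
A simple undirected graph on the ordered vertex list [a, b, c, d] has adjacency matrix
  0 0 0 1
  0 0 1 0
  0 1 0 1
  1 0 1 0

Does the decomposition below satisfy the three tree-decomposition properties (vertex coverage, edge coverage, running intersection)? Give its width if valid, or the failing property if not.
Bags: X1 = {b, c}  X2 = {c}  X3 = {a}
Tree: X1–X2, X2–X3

No — vertex d appears in no bag.

A tree decomposition must satisfy three properties: every vertex lies in some bag; for every edge, both endpoints lie together in some bag; and for every vertex, the bags containing it form a connected subtree. Here vertex d appears in no bag, so the decomposition is invalid.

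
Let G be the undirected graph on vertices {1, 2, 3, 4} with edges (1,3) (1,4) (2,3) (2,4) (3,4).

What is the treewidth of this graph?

2

A width-2 tree decomposition is:
Bags: B1 = {1, 3, 4}  B2 = {2, 3, 4}
Tree: B1–B2
The largest bag has 3 vertices, giving width 2; this decomposition certifies tw(G) ≤ 2. On the other hand G contains the 3-clique {1, 3, 4}. A clique must lie in a single bag of any decomposition, so no decomposition can have width below 2. Combining the bounds, tw(G) = 2.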